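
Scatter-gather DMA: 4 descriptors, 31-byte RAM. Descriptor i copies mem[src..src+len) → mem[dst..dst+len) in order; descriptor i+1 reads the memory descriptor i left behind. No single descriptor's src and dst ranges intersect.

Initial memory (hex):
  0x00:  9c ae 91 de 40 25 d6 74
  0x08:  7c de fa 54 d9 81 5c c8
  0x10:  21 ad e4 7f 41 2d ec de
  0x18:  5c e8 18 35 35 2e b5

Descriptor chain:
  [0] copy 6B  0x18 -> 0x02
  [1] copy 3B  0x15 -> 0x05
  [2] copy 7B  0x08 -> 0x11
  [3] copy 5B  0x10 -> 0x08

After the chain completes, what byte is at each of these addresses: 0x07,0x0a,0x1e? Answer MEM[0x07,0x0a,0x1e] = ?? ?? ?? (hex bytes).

MEM[0x07,0x0a,0x1e] = de de b5

#0 dst[0x02+6] := {0x5c,0xe8,0x18,0x35,0x35,0x2e}
#1 dst[0x05+3] := {0x2d,0xec,0xde}
#2 dst[0x11+7] := {0x7c,0xde,0xfa,0x54,0xd9,0x81,0x5c}
#3 dst[0x08+5] := {0x21,0x7c,0xde,0xfa,0x54}
query mem[0x07]=0xde, mem[0x0a]=0xde, mem[0x1e]=0xb5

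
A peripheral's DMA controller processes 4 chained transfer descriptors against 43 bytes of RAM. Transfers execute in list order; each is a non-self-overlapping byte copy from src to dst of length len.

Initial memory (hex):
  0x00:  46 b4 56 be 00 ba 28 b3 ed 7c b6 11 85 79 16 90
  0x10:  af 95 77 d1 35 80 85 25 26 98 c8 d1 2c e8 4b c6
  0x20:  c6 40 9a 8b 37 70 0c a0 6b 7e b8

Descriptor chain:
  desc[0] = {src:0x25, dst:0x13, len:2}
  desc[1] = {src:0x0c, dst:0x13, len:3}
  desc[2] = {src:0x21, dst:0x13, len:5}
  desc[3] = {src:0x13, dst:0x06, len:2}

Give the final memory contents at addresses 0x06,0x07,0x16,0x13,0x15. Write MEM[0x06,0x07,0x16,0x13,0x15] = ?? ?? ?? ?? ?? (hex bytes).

  after D0: wrote 2B at 0x13 = 700c
  after D1: wrote 3B at 0x13 = 857916
  after D2: wrote 5B at 0x13 = 409a8b3770
  after D3: wrote 2B at 0x06 = 409a
query mem[0x06]=0x40, mem[0x07]=0x9a, mem[0x16]=0x37, mem[0x13]=0x40, mem[0x15]=0x8b

MEM[0x06,0x07,0x16,0x13,0x15] = 40 9a 37 40 8b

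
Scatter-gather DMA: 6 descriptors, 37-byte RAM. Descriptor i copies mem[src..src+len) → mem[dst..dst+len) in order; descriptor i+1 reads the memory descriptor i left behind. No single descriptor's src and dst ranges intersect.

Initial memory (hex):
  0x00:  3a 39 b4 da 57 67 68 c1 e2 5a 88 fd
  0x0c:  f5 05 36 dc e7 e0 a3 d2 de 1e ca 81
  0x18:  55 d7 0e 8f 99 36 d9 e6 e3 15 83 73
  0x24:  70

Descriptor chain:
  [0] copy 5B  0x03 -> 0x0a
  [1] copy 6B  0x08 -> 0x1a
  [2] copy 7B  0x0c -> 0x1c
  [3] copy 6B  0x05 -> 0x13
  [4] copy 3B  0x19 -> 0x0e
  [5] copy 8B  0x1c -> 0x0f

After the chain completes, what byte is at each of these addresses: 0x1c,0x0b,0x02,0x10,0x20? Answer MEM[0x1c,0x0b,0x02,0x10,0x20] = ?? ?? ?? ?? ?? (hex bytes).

MEM[0x1c,0x0b,0x02,0x10,0x20] = 67 57 b4 68 e7

[0] 0x03->0x0a len=5 : da 57 67 68 c1
[1] 0x08->0x1a len=6 : e2 5a da 57 67 68
[2] 0x0c->0x1c len=7 : 67 68 c1 dc e7 e0 a3
[3] 0x05->0x13 len=6 : 67 68 c1 e2 5a da
[4] 0x19->0x0e len=3 : d7 e2 5a
[5] 0x1c->0x0f len=8 : 67 68 c1 dc e7 e0 a3 73
query mem[0x1c]=0x67, mem[0x0b]=0x57, mem[0x02]=0xb4, mem[0x10]=0x68, mem[0x20]=0xe7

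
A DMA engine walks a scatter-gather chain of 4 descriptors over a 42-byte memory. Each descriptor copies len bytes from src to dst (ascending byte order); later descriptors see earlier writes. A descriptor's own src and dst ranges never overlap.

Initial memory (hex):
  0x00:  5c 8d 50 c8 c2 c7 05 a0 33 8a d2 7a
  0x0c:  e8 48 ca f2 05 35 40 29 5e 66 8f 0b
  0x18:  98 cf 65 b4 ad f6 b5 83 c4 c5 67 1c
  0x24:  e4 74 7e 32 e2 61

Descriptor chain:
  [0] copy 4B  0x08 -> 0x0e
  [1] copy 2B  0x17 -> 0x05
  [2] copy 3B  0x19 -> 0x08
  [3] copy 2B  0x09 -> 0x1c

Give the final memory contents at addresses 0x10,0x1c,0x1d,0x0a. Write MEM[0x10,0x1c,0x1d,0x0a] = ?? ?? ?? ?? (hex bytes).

MEM[0x10,0x1c,0x1d,0x0a] = d2 65 b4 b4

D0: mem[0x0e..0x11] <- [33 8a d2 7a]
D1: mem[0x05..0x06] <- [0b 98]
D2: mem[0x08..0x0a] <- [cf 65 b4]
D3: mem[0x1c..0x1d] <- [65 b4]
query mem[0x10]=0xd2, mem[0x1c]=0x65, mem[0x1d]=0xb4, mem[0x0a]=0xb4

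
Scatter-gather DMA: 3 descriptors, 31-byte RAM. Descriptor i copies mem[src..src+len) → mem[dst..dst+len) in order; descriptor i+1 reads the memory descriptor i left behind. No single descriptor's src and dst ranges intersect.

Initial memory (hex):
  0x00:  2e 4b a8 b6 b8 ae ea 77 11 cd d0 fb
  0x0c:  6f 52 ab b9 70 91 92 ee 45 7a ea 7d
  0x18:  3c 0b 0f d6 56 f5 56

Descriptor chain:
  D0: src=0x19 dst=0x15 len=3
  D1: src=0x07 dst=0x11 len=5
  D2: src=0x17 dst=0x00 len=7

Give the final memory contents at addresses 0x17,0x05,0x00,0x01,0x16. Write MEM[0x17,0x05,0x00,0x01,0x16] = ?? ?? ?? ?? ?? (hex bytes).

MEM[0x17,0x05,0x00,0x01,0x16] = d6 56 d6 3c 0f

[0] 0x19->0x15 len=3 : 0b 0f d6
[1] 0x07->0x11 len=5 : 77 11 cd d0 fb
[2] 0x17->0x00 len=7 : d6 3c 0b 0f d6 56 f5
query mem[0x17]=0xd6, mem[0x05]=0x56, mem[0x00]=0xd6, mem[0x01]=0x3c, mem[0x16]=0x0f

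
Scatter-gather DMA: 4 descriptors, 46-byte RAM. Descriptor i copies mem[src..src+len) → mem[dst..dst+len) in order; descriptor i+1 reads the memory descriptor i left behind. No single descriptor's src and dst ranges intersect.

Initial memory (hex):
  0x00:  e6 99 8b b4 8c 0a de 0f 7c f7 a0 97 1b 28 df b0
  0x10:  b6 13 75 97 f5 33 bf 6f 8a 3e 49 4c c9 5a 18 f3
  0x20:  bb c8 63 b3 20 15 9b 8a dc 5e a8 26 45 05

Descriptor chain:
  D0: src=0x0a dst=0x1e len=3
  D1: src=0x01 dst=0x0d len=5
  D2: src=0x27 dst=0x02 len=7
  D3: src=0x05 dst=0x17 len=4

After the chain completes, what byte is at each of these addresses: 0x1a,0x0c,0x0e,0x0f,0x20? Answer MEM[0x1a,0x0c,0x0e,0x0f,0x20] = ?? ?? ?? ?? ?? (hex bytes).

#0 dst[0x1e+3] := {0xa0,0x97,0x1b}
#1 dst[0x0d+5] := {0x99,0x8b,0xb4,0x8c,0x0a}
#2 dst[0x02+7] := {0x8a,0xdc,0x5e,0xa8,0x26,0x45,0x05}
#3 dst[0x17+4] := {0xa8,0x26,0x45,0x05}
query mem[0x1a]=0x05, mem[0x0c]=0x1b, mem[0x0e]=0x8b, mem[0x0f]=0xb4, mem[0x20]=0x1b

MEM[0x1a,0x0c,0x0e,0x0f,0x20] = 05 1b 8b b4 1b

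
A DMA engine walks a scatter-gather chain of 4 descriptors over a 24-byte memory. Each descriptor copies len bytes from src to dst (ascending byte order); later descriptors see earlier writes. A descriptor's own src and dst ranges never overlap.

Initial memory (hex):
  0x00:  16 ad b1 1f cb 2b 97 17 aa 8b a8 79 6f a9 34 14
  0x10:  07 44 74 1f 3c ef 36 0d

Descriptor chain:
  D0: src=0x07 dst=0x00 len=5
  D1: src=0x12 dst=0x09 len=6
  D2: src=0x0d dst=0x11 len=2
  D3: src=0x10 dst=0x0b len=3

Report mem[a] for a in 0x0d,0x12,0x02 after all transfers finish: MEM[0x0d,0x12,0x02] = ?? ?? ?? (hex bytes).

MEM[0x0d,0x12,0x02] = 0d 0d 8b

D0: mem[0x00..0x04] <- [17 aa 8b a8 79]
D1: mem[0x09..0x0e] <- [74 1f 3c ef 36 0d]
D2: mem[0x11..0x12] <- [36 0d]
D3: mem[0x0b..0x0d] <- [07 36 0d]
query mem[0x0d]=0x0d, mem[0x12]=0x0d, mem[0x02]=0x8b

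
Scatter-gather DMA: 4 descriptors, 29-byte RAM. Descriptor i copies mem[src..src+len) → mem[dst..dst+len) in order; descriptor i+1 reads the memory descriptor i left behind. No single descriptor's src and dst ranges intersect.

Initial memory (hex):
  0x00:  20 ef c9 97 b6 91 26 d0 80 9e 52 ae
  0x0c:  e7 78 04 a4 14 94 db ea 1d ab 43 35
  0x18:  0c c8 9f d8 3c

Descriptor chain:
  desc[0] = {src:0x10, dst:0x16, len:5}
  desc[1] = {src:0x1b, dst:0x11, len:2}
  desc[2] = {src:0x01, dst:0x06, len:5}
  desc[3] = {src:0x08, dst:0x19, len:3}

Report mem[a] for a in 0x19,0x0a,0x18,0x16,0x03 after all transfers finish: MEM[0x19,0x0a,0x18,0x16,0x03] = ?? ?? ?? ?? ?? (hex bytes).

MEM[0x19,0x0a,0x18,0x16,0x03] = 97 91 db 14 97

  after D0: wrote 5B at 0x16 = 1494dbea1d
  after D1: wrote 2B at 0x11 = d83c
  after D2: wrote 5B at 0x06 = efc997b691
  after D3: wrote 3B at 0x19 = 97b691
query mem[0x19]=0x97, mem[0x0a]=0x91, mem[0x18]=0xdb, mem[0x16]=0x14, mem[0x03]=0x97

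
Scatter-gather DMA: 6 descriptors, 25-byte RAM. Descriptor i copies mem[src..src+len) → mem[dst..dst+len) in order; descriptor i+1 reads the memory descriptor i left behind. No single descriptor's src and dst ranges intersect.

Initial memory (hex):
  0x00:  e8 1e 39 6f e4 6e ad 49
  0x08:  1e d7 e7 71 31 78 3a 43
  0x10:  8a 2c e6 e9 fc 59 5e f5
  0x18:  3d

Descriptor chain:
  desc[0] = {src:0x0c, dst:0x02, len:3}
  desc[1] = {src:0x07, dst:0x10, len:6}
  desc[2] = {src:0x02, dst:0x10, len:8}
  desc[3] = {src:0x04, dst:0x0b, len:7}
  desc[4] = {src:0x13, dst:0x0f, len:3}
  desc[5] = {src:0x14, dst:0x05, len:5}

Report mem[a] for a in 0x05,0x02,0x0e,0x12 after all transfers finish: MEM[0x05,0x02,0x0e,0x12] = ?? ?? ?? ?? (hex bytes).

[0] 0x0c->0x02 len=3 : 31 78 3a
[1] 0x07->0x10 len=6 : 49 1e d7 e7 71 31
[2] 0x02->0x10 len=8 : 31 78 3a 6e ad 49 1e d7
[3] 0x04->0x0b len=7 : 3a 6e ad 49 1e d7 e7
[4] 0x13->0x0f len=3 : 6e ad 49
[5] 0x14->0x05 len=5 : ad 49 1e d7 3d
query mem[0x05]=0xad, mem[0x02]=0x31, mem[0x0e]=0x49, mem[0x12]=0x3a

MEM[0x05,0x02,0x0e,0x12] = ad 31 49 3a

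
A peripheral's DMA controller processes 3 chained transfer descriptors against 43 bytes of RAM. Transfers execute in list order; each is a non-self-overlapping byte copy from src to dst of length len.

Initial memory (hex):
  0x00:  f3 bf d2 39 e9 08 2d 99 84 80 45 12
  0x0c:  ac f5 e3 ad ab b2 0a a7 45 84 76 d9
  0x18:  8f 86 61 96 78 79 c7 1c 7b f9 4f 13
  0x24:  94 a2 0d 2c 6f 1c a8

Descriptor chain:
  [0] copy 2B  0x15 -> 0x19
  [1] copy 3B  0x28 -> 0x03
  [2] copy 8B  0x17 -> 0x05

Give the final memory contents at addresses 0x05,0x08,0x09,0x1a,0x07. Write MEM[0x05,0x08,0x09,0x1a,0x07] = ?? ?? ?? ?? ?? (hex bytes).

MEM[0x05,0x08,0x09,0x1a,0x07] = d9 76 96 76 84

#0 dst[0x19+2] := {0x84,0x76}
#1 dst[0x03+3] := {0x6f,0x1c,0xa8}
#2 dst[0x05+8] := {0xd9,0x8f,0x84,0x76,0x96,0x78,0x79,0xc7}
query mem[0x05]=0xd9, mem[0x08]=0x76, mem[0x09]=0x96, mem[0x1a]=0x76, mem[0x07]=0x84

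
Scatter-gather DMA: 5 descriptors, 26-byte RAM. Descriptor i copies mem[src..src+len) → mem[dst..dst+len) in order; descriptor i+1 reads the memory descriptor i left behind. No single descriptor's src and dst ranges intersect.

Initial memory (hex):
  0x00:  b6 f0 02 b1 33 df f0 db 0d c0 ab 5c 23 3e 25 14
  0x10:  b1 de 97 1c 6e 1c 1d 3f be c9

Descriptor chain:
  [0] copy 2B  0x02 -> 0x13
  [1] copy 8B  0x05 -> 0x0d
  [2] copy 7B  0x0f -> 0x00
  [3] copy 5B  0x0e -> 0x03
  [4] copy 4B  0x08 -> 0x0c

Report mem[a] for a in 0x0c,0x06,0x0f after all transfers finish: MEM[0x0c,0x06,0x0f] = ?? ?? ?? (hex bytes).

D0: mem[0x13..0x14] <- [02 b1]
D1: mem[0x0d..0x14] <- [df f0 db 0d c0 ab 5c 23]
D2: mem[0x00..0x06] <- [db 0d c0 ab 5c 23 1c]
D3: mem[0x03..0x07] <- [f0 db 0d c0 ab]
D4: mem[0x0c..0x0f] <- [0d c0 ab 5c]
query mem[0x0c]=0x0d, mem[0x06]=0xc0, mem[0x0f]=0x5c

MEM[0x0c,0x06,0x0f] = 0d c0 5c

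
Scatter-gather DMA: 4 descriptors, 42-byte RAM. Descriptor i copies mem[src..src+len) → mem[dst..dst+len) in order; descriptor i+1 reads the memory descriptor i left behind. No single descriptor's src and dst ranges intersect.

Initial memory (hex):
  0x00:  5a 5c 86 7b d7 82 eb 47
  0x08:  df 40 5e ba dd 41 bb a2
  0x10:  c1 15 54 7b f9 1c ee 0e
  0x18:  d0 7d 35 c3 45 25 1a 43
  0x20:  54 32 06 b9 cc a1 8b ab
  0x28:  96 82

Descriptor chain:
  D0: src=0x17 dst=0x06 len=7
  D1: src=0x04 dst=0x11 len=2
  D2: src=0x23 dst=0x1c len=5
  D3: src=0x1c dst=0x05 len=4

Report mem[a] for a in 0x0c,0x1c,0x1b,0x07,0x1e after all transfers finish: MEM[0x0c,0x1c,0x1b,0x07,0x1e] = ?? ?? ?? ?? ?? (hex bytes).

  after D0: wrote 7B at 0x06 = 0ed07d35c34525
  after D1: wrote 2B at 0x11 = d782
  after D2: wrote 5B at 0x1c = b9cca18bab
  after D3: wrote 4B at 0x05 = b9cca18b
query mem[0x0c]=0x25, mem[0x1c]=0xb9, mem[0x1b]=0xc3, mem[0x07]=0xa1, mem[0x1e]=0xa1

MEM[0x0c,0x1c,0x1b,0x07,0x1e] = 25 b9 c3 a1 a1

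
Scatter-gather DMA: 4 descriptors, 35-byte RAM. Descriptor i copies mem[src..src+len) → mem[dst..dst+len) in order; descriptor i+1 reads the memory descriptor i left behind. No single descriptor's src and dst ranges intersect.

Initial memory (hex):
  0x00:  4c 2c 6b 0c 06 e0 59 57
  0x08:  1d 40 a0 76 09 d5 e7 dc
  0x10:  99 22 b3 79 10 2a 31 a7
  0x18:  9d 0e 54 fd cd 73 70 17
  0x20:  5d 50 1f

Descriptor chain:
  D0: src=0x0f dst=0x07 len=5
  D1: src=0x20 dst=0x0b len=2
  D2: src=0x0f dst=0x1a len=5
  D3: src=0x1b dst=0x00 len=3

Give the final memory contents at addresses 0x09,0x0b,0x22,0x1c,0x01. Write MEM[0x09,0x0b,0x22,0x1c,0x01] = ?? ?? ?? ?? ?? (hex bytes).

MEM[0x09,0x0b,0x22,0x1c,0x01] = 22 5d 1f 22 22

#0 dst[0x07+5] := {0xdc,0x99,0x22,0xb3,0x79}
#1 dst[0x0b+2] := {0x5d,0x50}
#2 dst[0x1a+5] := {0xdc,0x99,0x22,0xb3,0x79}
#3 dst[0x00+3] := {0x99,0x22,0xb3}
query mem[0x09]=0x22, mem[0x0b]=0x5d, mem[0x22]=0x1f, mem[0x1c]=0x22, mem[0x01]=0x22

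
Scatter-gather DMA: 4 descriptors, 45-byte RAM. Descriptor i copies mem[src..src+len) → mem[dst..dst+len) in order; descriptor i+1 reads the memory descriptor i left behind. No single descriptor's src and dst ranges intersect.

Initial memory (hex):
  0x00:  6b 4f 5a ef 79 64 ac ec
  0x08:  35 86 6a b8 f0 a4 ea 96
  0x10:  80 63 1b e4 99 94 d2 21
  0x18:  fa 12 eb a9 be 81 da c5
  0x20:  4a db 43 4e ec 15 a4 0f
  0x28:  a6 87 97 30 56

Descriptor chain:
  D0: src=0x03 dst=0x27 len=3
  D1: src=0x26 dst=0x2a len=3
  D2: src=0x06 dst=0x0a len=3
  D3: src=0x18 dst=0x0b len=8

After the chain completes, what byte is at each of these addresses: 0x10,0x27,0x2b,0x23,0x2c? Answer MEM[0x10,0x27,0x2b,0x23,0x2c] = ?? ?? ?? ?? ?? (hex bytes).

D0: mem[0x27..0x29] <- [ef 79 64]
D1: mem[0x2a..0x2c] <- [a4 ef 79]
D2: mem[0x0a..0x0c] <- [ac ec 35]
D3: mem[0x0b..0x12] <- [fa 12 eb a9 be 81 da c5]
query mem[0x10]=0x81, mem[0x27]=0xef, mem[0x2b]=0xef, mem[0x23]=0x4e, mem[0x2c]=0x79

MEM[0x10,0x27,0x2b,0x23,0x2c] = 81 ef ef 4e 79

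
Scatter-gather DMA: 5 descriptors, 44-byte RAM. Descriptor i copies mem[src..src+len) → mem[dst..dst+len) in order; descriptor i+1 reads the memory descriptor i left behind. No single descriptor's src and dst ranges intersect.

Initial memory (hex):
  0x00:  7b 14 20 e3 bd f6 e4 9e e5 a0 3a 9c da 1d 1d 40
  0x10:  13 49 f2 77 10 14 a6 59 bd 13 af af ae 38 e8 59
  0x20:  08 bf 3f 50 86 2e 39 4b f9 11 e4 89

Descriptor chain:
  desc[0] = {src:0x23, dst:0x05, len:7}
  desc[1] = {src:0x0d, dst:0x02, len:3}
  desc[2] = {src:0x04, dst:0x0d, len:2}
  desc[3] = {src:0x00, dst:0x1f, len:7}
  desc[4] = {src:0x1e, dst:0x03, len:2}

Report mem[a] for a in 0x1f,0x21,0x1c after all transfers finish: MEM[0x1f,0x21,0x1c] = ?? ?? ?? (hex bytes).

MEM[0x1f,0x21,0x1c] = 7b 1d ae

#0 dst[0x05+7] := {0x50,0x86,0x2e,0x39,0x4b,0xf9,0x11}
#1 dst[0x02+3] := {0x1d,0x1d,0x40}
#2 dst[0x0d+2] := {0x40,0x50}
#3 dst[0x1f+7] := {0x7b,0x14,0x1d,0x1d,0x40,0x50,0x86}
#4 dst[0x03+2] := {0xe8,0x7b}
query mem[0x1f]=0x7b, mem[0x21]=0x1d, mem[0x1c]=0xae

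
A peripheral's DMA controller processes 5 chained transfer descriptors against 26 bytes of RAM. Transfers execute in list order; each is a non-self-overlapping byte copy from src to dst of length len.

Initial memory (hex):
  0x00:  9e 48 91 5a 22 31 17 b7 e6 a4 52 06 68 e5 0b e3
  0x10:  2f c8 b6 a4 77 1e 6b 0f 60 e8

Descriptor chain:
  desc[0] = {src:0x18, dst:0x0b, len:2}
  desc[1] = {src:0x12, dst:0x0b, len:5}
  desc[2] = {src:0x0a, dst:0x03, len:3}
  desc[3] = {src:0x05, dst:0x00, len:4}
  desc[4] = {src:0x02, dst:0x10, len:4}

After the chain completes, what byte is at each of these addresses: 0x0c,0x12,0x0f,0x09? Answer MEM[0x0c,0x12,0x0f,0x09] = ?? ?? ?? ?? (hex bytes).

#0 dst[0x0b+2] := {0x60,0xe8}
#1 dst[0x0b+5] := {0xb6,0xa4,0x77,0x1e,0x6b}
#2 dst[0x03+3] := {0x52,0xb6,0xa4}
#3 dst[0x00+4] := {0xa4,0x17,0xb7,0xe6}
#4 dst[0x10+4] := {0xb7,0xe6,0xb6,0xa4}
query mem[0x0c]=0xa4, mem[0x12]=0xb6, mem[0x0f]=0x6b, mem[0x09]=0xa4

MEM[0x0c,0x12,0x0f,0x09] = a4 b6 6b a4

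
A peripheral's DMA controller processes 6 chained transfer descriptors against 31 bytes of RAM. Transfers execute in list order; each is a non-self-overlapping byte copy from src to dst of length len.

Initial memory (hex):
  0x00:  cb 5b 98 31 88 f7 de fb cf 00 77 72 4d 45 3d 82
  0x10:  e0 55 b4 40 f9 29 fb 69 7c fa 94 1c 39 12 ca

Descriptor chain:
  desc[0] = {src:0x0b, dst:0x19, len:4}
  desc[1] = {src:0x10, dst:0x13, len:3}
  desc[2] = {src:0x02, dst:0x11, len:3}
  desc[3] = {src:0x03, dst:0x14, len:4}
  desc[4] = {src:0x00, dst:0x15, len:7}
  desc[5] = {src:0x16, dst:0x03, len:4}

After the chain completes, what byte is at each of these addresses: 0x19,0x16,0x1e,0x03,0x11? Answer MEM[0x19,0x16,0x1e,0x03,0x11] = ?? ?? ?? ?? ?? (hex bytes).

MEM[0x19,0x16,0x1e,0x03,0x11] = 88 5b ca 5b 98

  after D0: wrote 4B at 0x19 = 724d453d
  after D1: wrote 3B at 0x13 = e055b4
  after D2: wrote 3B at 0x11 = 983188
  after D3: wrote 4B at 0x14 = 3188f7de
  after D4: wrote 7B at 0x15 = cb5b983188f7de
  after D5: wrote 4B at 0x03 = 5b983188
query mem[0x19]=0x88, mem[0x16]=0x5b, mem[0x1e]=0xca, mem[0x03]=0x5b, mem[0x11]=0x98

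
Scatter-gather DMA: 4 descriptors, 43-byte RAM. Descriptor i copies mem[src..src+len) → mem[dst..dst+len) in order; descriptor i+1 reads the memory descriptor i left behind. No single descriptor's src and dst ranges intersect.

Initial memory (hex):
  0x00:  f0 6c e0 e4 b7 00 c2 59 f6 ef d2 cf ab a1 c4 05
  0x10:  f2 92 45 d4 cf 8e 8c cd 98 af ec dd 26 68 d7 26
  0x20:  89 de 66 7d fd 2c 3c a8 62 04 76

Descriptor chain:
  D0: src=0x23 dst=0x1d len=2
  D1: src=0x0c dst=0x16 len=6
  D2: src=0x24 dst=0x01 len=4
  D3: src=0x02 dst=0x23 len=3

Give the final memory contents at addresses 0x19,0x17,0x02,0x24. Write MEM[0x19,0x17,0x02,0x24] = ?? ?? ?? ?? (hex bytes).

MEM[0x19,0x17,0x02,0x24] = 05 a1 2c 3c

#0 dst[0x1d+2] := {0x7d,0xfd}
#1 dst[0x16+6] := {0xab,0xa1,0xc4,0x05,0xf2,0x92}
#2 dst[0x01+4] := {0xfd,0x2c,0x3c,0xa8}
#3 dst[0x23+3] := {0x2c,0x3c,0xa8}
query mem[0x19]=0x05, mem[0x17]=0xa1, mem[0x02]=0x2c, mem[0x24]=0x3c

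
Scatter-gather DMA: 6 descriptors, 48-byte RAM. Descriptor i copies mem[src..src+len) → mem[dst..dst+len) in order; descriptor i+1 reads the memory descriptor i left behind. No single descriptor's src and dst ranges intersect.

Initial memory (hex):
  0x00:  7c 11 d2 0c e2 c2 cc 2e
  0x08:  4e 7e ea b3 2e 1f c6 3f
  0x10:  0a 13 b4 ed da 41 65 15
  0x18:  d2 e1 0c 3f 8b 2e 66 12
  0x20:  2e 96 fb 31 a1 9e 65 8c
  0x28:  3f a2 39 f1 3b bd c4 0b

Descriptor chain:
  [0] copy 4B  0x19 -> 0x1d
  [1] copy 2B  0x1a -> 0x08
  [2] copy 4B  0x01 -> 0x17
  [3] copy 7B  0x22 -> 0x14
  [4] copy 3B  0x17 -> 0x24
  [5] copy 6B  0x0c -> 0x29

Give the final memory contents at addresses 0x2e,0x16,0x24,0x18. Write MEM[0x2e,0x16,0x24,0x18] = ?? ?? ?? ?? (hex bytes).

#0 dst[0x1d+4] := {0xe1,0x0c,0x3f,0x8b}
#1 dst[0x08+2] := {0x0c,0x3f}
#2 dst[0x17+4] := {0x11,0xd2,0x0c,0xe2}
#3 dst[0x14+7] := {0xfb,0x31,0xa1,0x9e,0x65,0x8c,0x3f}
#4 dst[0x24+3] := {0x9e,0x65,0x8c}
#5 dst[0x29+6] := {0x2e,0x1f,0xc6,0x3f,0x0a,0x13}
query mem[0x2e]=0x13, mem[0x16]=0xa1, mem[0x24]=0x9e, mem[0x18]=0x65

MEM[0x2e,0x16,0x24,0x18] = 13 a1 9e 65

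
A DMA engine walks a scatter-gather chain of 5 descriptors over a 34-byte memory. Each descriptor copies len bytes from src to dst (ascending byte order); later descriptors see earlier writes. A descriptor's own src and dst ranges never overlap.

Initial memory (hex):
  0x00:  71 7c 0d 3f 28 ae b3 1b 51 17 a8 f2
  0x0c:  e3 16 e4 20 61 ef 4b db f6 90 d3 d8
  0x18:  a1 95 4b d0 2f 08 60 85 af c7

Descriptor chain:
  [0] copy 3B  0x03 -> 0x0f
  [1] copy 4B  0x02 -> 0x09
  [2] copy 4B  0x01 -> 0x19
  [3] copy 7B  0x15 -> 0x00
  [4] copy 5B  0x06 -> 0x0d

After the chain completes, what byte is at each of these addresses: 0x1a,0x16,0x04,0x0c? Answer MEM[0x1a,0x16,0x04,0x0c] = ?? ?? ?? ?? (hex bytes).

  after D0: wrote 3B at 0x0f = 3f28ae
  after D1: wrote 4B at 0x09 = 0d3f28ae
  after D2: wrote 4B at 0x19 = 7c0d3f28
  after D3: wrote 7B at 0x00 = 90d3d8a17c0d3f
  after D4: wrote 5B at 0x0d = 3f1b510d3f
query mem[0x1a]=0x0d, mem[0x16]=0xd3, mem[0x04]=0x7c, mem[0x0c]=0xae

MEM[0x1a,0x16,0x04,0x0c] = 0d d3 7c ae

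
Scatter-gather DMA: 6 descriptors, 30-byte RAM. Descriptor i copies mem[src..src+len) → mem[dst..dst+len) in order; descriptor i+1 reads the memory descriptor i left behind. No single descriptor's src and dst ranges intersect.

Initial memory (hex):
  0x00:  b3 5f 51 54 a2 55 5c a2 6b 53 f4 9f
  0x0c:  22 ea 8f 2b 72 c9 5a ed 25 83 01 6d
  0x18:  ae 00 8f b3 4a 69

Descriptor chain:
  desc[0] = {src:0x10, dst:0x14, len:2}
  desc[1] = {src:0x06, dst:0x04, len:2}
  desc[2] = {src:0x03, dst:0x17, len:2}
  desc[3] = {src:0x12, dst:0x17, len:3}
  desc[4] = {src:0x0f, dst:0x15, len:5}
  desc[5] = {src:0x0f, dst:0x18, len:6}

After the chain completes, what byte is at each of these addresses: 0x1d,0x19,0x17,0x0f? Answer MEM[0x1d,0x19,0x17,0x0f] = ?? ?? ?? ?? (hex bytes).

  after D0: wrote 2B at 0x14 = 72c9
  after D1: wrote 2B at 0x04 = 5ca2
  after D2: wrote 2B at 0x17 = 545c
  after D3: wrote 3B at 0x17 = 5aed72
  after D4: wrote 5B at 0x15 = 2b72c95aed
  after D5: wrote 6B at 0x18 = 2b72c95aed72
query mem[0x1d]=0x72, mem[0x19]=0x72, mem[0x17]=0xc9, mem[0x0f]=0x2b

MEM[0x1d,0x19,0x17,0x0f] = 72 72 c9 2b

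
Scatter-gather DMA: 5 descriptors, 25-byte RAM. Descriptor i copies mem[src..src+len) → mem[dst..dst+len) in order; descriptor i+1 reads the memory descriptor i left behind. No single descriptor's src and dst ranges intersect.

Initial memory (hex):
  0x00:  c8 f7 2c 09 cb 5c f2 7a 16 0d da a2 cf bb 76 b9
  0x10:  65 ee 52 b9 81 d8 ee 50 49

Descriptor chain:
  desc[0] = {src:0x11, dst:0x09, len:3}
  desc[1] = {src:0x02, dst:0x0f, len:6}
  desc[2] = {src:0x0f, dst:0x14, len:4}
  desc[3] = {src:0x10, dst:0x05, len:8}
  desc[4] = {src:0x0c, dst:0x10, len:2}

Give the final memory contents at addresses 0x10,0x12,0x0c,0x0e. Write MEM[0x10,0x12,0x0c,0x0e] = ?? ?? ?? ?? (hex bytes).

  after D0: wrote 3B at 0x09 = ee52b9
  after D1: wrote 6B at 0x0f = 2c09cb5cf27a
  after D2: wrote 4B at 0x14 = 2c09cb5c
  after D3: wrote 8B at 0x05 = 09cb5cf22c09cb5c
  after D4: wrote 2B at 0x10 = 5cbb
query mem[0x10]=0x5c, mem[0x12]=0x5c, mem[0x0c]=0x5c, mem[0x0e]=0x76

MEM[0x10,0x12,0x0c,0x0e] = 5c 5c 5c 76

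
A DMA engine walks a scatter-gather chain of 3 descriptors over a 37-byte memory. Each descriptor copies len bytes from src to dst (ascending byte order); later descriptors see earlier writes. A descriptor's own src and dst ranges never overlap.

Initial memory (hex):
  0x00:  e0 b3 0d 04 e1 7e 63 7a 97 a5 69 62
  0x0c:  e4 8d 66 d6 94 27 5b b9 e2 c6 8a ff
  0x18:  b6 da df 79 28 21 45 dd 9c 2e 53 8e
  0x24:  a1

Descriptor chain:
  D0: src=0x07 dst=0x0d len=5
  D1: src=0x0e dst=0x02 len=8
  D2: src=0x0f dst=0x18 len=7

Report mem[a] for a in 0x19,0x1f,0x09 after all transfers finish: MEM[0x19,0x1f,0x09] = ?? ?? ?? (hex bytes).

#0 dst[0x0d+5] := {0x7a,0x97,0xa5,0x69,0x62}
#1 dst[0x02+8] := {0x97,0xa5,0x69,0x62,0x5b,0xb9,0xe2,0xc6}
#2 dst[0x18+7] := {0xa5,0x69,0x62,0x5b,0xb9,0xe2,0xc6}
query mem[0x19]=0x69, mem[0x1f]=0xdd, mem[0x09]=0xc6

MEM[0x19,0x1f,0x09] = 69 dd c6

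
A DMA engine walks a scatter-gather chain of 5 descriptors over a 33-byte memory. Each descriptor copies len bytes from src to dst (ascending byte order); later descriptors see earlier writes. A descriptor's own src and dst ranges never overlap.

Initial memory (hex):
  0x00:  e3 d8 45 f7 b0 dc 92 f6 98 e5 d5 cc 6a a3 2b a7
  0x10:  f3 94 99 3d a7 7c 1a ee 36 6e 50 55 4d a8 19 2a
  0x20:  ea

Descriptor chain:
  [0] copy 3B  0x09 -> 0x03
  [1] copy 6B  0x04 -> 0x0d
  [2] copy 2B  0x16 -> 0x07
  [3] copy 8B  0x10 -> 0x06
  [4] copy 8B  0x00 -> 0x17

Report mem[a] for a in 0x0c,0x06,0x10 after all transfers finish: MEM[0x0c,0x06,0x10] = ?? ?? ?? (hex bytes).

  after D0: wrote 3B at 0x03 = e5d5cc
  after D1: wrote 6B at 0x0d = d5cc92f698e5
  after D2: wrote 2B at 0x07 = 1aee
  after D3: wrote 8B at 0x06 = f698e53da77c1aee
  after D4: wrote 8B at 0x17 = e3d845e5d5ccf698
query mem[0x0c]=0x1a, mem[0x06]=0xf6, mem[0x10]=0xf6

MEM[0x0c,0x06,0x10] = 1a f6 f6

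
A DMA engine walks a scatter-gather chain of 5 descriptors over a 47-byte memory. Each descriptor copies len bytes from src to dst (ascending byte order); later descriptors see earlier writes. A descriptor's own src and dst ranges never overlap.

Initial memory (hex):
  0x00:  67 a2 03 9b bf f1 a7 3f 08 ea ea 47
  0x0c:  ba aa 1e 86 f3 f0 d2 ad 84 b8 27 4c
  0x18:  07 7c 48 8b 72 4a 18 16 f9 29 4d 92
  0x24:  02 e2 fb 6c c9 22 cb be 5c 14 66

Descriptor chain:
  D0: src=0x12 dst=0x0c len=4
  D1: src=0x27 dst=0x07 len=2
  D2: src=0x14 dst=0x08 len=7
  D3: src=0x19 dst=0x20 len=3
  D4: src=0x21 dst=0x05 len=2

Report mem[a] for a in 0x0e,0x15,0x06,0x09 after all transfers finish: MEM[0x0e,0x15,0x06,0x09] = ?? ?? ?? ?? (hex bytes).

D0: mem[0x0c..0x0f] <- [d2 ad 84 b8]
D1: mem[0x07..0x08] <- [6c c9]
D2: mem[0x08..0x0e] <- [84 b8 27 4c 07 7c 48]
D3: mem[0x20..0x22] <- [7c 48 8b]
D4: mem[0x05..0x06] <- [48 8b]
query mem[0x0e]=0x48, mem[0x15]=0xb8, mem[0x06]=0x8b, mem[0x09]=0xb8

MEM[0x0e,0x15,0x06,0x09] = 48 b8 8b b8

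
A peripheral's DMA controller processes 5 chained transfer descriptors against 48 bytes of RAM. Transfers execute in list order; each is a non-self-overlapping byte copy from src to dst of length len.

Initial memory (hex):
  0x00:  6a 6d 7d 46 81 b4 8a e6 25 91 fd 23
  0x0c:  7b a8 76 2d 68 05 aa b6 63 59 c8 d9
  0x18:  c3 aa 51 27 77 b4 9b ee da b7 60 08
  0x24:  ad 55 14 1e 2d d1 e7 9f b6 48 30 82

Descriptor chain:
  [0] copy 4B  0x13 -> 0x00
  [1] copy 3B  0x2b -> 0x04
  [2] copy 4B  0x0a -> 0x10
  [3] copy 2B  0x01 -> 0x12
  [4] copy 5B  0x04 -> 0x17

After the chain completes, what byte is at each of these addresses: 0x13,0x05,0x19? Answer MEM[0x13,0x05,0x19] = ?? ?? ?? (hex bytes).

MEM[0x13,0x05,0x19] = 59 b6 48

D0: mem[0x00..0x03] <- [b6 63 59 c8]
D1: mem[0x04..0x06] <- [9f b6 48]
D2: mem[0x10..0x13] <- [fd 23 7b a8]
D3: mem[0x12..0x13] <- [63 59]
D4: mem[0x17..0x1b] <- [9f b6 48 e6 25]
query mem[0x13]=0x59, mem[0x05]=0xb6, mem[0x19]=0x48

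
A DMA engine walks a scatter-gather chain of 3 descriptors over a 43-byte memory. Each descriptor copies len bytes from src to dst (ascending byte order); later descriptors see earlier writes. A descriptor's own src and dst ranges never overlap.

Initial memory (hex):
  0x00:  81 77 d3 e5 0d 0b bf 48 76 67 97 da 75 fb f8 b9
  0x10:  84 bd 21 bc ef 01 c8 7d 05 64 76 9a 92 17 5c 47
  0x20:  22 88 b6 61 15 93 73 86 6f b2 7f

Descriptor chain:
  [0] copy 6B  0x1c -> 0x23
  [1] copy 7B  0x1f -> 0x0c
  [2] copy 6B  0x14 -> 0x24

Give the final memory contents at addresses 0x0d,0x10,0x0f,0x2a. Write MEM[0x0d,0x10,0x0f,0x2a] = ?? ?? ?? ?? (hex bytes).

  after D0: wrote 6B at 0x23 = 92175c472288
  after D1: wrote 7B at 0x0c = 472288b692175c
  after D2: wrote 6B at 0x24 = ef01c87d0564
query mem[0x0d]=0x22, mem[0x10]=0x92, mem[0x0f]=0xb6, mem[0x2a]=0x7f

MEM[0x0d,0x10,0x0f,0x2a] = 22 92 b6 7f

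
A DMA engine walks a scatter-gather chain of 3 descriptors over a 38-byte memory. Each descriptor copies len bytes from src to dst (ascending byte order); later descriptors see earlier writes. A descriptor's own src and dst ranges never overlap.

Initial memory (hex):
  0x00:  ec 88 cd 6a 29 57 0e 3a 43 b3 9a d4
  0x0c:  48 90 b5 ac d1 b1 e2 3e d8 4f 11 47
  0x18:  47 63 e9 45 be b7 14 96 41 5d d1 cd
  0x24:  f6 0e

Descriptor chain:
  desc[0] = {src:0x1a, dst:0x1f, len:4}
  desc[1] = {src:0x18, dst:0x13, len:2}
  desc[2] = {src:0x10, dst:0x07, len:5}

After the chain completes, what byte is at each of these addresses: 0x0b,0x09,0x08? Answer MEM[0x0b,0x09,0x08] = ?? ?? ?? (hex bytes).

MEM[0x0b,0x09,0x08] = 63 e2 b1

[0] 0x1a->0x1f len=4 : e9 45 be b7
[1] 0x18->0x13 len=2 : 47 63
[2] 0x10->0x07 len=5 : d1 b1 e2 47 63
query mem[0x0b]=0x63, mem[0x09]=0xe2, mem[0x08]=0xb1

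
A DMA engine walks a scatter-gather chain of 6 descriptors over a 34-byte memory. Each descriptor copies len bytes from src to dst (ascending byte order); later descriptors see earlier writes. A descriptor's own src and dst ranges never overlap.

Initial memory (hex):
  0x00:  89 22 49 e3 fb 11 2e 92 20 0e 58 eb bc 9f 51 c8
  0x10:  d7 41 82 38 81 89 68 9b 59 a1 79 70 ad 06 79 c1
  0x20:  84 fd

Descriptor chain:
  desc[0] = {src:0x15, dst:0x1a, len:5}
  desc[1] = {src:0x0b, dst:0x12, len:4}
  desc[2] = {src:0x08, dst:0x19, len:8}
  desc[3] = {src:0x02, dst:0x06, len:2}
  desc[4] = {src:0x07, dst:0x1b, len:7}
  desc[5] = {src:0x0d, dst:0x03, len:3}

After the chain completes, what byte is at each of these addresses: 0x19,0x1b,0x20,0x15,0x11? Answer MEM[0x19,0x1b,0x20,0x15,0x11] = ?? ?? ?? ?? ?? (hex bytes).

  after D0: wrote 5B at 0x1a = 89689b59a1
  after D1: wrote 4B at 0x12 = ebbc9f51
  after D2: wrote 8B at 0x19 = 200e58ebbc9f51c8
  after D3: wrote 2B at 0x06 = 49e3
  after D4: wrote 7B at 0x1b = e3200e58ebbc9f
  after D5: wrote 3B at 0x03 = 9f51c8
query mem[0x19]=0x20, mem[0x1b]=0xe3, mem[0x20]=0xbc, mem[0x15]=0x51, mem[0x11]=0x41

MEM[0x19,0x1b,0x20,0x15,0x11] = 20 e3 bc 51 41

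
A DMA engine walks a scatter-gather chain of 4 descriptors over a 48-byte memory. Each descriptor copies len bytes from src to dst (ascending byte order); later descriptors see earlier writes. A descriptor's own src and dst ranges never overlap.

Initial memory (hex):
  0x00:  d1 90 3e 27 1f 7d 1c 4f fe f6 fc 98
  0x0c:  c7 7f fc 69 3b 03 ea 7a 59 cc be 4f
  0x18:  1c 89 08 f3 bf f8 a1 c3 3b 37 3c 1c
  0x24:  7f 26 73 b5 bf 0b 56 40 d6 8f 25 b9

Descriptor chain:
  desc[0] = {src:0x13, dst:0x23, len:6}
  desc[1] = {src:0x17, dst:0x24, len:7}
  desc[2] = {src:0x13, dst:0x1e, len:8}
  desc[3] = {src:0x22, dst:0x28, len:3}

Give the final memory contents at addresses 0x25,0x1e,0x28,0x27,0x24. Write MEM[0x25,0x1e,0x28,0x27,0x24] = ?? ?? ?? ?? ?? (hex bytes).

MEM[0x25,0x1e,0x28,0x27,0x24] = 08 7a 4f 08 89

D0: mem[0x23..0x28] <- [7a 59 cc be 4f 1c]
D1: mem[0x24..0x2a] <- [4f 1c 89 08 f3 bf f8]
D2: mem[0x1e..0x25] <- [7a 59 cc be 4f 1c 89 08]
D3: mem[0x28..0x2a] <- [4f 1c 89]
query mem[0x25]=0x08, mem[0x1e]=0x7a, mem[0x28]=0x4f, mem[0x27]=0x08, mem[0x24]=0x89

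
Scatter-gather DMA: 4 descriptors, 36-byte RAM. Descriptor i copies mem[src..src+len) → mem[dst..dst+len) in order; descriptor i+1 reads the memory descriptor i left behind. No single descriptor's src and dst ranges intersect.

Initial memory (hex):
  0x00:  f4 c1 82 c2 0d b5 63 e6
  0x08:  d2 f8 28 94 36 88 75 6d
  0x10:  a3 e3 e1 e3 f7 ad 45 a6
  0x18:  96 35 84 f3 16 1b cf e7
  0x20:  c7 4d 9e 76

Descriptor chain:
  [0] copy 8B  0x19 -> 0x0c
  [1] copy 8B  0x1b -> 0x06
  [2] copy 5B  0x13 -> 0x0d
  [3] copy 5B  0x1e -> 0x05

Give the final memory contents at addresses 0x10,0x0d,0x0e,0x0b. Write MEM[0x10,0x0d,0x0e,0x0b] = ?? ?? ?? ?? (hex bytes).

[0] 0x19->0x0c len=8 : 35 84 f3 16 1b cf e7 c7
[1] 0x1b->0x06 len=8 : f3 16 1b cf e7 c7 4d 9e
[2] 0x13->0x0d len=5 : c7 f7 ad 45 a6
[3] 0x1e->0x05 len=5 : cf e7 c7 4d 9e
query mem[0x10]=0x45, mem[0x0d]=0xc7, mem[0x0e]=0xf7, mem[0x0b]=0xc7

MEM[0x10,0x0d,0x0e,0x0b] = 45 c7 f7 c7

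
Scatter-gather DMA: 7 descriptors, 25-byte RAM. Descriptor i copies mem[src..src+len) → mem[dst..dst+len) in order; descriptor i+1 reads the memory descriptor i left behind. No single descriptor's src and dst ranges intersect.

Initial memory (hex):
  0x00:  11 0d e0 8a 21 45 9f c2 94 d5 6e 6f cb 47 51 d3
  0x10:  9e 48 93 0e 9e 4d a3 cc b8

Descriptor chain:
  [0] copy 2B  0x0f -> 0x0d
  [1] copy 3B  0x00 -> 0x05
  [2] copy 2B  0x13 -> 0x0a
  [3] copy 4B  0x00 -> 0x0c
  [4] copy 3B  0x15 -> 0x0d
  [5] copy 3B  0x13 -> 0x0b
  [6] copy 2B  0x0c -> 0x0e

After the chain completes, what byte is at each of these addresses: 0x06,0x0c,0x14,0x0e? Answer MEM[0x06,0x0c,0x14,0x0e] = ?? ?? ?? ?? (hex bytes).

MEM[0x06,0x0c,0x14,0x0e] = 0d 9e 9e 9e

#0 dst[0x0d+2] := {0xd3,0x9e}
#1 dst[0x05+3] := {0x11,0x0d,0xe0}
#2 dst[0x0a+2] := {0x0e,0x9e}
#3 dst[0x0c+4] := {0x11,0x0d,0xe0,0x8a}
#4 dst[0x0d+3] := {0x4d,0xa3,0xcc}
#5 dst[0x0b+3] := {0x0e,0x9e,0x4d}
#6 dst[0x0e+2] := {0x9e,0x4d}
query mem[0x06]=0x0d, mem[0x0c]=0x9e, mem[0x14]=0x9e, mem[0x0e]=0x9e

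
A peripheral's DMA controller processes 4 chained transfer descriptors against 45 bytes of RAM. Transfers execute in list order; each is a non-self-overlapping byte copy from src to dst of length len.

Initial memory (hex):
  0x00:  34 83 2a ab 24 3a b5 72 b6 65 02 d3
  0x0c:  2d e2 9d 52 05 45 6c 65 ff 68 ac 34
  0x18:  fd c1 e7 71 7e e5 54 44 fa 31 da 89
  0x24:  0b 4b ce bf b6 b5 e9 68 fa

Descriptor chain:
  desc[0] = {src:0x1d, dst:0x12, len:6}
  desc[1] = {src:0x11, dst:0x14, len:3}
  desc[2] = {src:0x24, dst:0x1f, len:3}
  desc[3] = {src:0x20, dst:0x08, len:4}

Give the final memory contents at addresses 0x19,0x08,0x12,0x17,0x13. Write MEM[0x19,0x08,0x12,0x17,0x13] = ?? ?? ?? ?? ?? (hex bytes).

[0] 0x1d->0x12 len=6 : e5 54 44 fa 31 da
[1] 0x11->0x14 len=3 : 45 e5 54
[2] 0x24->0x1f len=3 : 0b 4b ce
[3] 0x20->0x08 len=4 : 4b ce da 89
query mem[0x19]=0xc1, mem[0x08]=0x4b, mem[0x12]=0xe5, mem[0x17]=0xda, mem[0x13]=0x54

MEM[0x19,0x08,0x12,0x17,0x13] = c1 4b e5 da 54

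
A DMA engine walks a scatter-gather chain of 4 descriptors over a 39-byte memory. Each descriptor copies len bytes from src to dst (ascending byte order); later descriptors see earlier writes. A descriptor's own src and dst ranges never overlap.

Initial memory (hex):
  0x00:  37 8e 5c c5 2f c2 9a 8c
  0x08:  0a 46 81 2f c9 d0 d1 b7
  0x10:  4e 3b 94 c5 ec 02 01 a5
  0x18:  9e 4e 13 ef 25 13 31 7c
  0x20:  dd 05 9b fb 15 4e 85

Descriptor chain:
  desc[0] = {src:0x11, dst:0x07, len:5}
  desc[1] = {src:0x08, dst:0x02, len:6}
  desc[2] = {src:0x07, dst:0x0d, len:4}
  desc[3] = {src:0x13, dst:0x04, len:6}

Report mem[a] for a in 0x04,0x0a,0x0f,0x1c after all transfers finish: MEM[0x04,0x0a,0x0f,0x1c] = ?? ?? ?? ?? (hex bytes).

  after D0: wrote 5B at 0x07 = 3b94c5ec02
  after D1: wrote 6B at 0x02 = 94c5ec02c9d0
  after D2: wrote 4B at 0x0d = d094c5ec
  after D3: wrote 6B at 0x04 = c5ec0201a59e
query mem[0x04]=0xc5, mem[0x0a]=0xec, mem[0x0f]=0xc5, mem[0x1c]=0x25

MEM[0x04,0x0a,0x0f,0x1c] = c5 ec c5 25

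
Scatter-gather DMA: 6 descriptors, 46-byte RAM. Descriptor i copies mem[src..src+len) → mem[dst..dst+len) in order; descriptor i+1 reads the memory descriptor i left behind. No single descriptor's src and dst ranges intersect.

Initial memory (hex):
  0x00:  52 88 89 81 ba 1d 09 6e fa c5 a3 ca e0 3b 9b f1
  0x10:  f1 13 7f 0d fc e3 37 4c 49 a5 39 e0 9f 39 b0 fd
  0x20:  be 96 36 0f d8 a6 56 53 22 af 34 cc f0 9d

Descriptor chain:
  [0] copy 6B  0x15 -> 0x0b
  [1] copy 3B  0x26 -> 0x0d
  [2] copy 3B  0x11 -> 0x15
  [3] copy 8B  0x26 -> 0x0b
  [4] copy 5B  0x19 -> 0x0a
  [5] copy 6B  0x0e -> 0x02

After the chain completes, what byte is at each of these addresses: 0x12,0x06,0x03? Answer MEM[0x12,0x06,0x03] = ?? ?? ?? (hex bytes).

D0: mem[0x0b..0x10] <- [e3 37 4c 49 a5 39]
D1: mem[0x0d..0x0f] <- [56 53 22]
D2: mem[0x15..0x17] <- [13 7f 0d]
D3: mem[0x0b..0x12] <- [56 53 22 af 34 cc f0 9d]
D4: mem[0x0a..0x0e] <- [a5 39 e0 9f 39]
D5: mem[0x02..0x07] <- [39 34 cc f0 9d 0d]
query mem[0x12]=0x9d, mem[0x06]=0x9d, mem[0x03]=0x34

MEM[0x12,0x06,0x03] = 9d 9d 34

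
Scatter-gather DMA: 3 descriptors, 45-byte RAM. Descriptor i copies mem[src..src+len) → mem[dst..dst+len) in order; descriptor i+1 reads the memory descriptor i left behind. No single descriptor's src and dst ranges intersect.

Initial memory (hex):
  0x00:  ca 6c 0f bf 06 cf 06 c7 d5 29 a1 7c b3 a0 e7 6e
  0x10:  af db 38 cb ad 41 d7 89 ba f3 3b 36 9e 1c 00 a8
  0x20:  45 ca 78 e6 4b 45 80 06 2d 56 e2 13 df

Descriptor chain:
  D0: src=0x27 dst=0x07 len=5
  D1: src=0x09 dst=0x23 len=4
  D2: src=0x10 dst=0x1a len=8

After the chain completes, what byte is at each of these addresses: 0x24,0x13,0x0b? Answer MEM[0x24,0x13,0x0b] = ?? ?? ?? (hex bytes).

MEM[0x24,0x13,0x0b] = e2 cb 13

[0] 0x27->0x07 len=5 : 06 2d 56 e2 13
[1] 0x09->0x23 len=4 : 56 e2 13 b3
[2] 0x10->0x1a len=8 : af db 38 cb ad 41 d7 89
query mem[0x24]=0xe2, mem[0x13]=0xcb, mem[0x0b]=0x13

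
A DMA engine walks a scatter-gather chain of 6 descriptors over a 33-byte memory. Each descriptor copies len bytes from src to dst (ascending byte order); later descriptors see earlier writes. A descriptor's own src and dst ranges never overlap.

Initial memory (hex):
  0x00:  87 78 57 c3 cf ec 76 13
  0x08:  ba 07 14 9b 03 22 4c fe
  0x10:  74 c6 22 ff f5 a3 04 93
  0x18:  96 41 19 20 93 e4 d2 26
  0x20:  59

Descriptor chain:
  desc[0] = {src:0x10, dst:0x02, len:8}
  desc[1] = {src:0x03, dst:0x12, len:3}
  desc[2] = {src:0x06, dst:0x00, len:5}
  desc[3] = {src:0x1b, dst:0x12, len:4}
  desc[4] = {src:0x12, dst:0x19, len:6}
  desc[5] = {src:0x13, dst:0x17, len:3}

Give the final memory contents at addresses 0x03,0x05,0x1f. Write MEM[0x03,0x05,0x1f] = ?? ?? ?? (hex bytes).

#0 dst[0x02+8] := {0x74,0xc6,0x22,0xff,0xf5,0xa3,0x04,0x93}
#1 dst[0x12+3] := {0xc6,0x22,0xff}
#2 dst[0x00+5] := {0xf5,0xa3,0x04,0x93,0x14}
#3 dst[0x12+4] := {0x20,0x93,0xe4,0xd2}
#4 dst[0x19+6] := {0x20,0x93,0xe4,0xd2,0x04,0x93}
#5 dst[0x17+3] := {0x93,0xe4,0xd2}
query mem[0x03]=0x93, mem[0x05]=0xff, mem[0x1f]=0x26

MEM[0x03,0x05,0x1f] = 93 ff 26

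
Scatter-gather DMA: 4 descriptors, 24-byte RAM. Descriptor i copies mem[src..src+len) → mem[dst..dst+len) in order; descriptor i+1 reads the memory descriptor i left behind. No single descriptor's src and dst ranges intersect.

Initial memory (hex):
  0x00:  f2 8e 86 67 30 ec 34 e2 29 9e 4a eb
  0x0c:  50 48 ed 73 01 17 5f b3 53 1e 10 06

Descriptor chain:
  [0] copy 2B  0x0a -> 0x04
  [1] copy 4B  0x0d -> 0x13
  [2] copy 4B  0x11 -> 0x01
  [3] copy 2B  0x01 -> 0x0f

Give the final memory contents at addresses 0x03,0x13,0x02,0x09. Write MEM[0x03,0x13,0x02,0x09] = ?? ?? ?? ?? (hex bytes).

D0: mem[0x04..0x05] <- [4a eb]
D1: mem[0x13..0x16] <- [48 ed 73 01]
D2: mem[0x01..0x04] <- [17 5f 48 ed]
D3: mem[0x0f..0x10] <- [17 5f]
query mem[0x03]=0x48, mem[0x13]=0x48, mem[0x02]=0x5f, mem[0x09]=0x9e

MEM[0x03,0x13,0x02,0x09] = 48 48 5f 9e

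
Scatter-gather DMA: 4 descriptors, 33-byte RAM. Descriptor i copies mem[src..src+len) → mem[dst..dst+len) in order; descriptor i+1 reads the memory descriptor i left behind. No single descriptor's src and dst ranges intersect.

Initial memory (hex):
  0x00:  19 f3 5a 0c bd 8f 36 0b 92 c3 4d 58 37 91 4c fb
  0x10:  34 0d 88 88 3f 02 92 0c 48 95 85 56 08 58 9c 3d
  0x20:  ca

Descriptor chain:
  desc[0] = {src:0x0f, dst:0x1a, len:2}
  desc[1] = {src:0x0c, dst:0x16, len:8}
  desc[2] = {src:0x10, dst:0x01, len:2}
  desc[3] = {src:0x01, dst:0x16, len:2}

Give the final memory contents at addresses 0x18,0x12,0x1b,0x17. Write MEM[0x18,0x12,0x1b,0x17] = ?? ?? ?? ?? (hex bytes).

MEM[0x18,0x12,0x1b,0x17] = 4c 88 0d 0d

  after D0: wrote 2B at 0x1a = fb34
  after D1: wrote 8B at 0x16 = 37914cfb340d8888
  after D2: wrote 2B at 0x01 = 340d
  after D3: wrote 2B at 0x16 = 340d
query mem[0x18]=0x4c, mem[0x12]=0x88, mem[0x1b]=0x0d, mem[0x17]=0x0d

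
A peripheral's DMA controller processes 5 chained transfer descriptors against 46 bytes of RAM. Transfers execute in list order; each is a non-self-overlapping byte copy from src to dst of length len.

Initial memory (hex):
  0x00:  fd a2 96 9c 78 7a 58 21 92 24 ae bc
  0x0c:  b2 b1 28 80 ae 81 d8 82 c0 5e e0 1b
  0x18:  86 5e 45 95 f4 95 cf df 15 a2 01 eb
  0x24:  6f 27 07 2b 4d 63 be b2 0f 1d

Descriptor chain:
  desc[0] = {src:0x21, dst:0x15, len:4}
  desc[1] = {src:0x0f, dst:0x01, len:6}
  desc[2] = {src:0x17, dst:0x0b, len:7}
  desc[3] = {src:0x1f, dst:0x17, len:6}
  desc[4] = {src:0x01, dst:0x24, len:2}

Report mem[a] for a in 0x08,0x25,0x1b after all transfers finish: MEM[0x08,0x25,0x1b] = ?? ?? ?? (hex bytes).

  after D0: wrote 4B at 0x15 = a201eb6f
  after D1: wrote 6B at 0x01 = 80ae81d882c0
  after D2: wrote 7B at 0x0b = eb6f5e4595f495
  after D3: wrote 6B at 0x17 = df15a201eb6f
  after D4: wrote 2B at 0x24 = 80ae
query mem[0x08]=0x92, mem[0x25]=0xae, mem[0x1b]=0xeb

MEM[0x08,0x25,0x1b] = 92 ae eb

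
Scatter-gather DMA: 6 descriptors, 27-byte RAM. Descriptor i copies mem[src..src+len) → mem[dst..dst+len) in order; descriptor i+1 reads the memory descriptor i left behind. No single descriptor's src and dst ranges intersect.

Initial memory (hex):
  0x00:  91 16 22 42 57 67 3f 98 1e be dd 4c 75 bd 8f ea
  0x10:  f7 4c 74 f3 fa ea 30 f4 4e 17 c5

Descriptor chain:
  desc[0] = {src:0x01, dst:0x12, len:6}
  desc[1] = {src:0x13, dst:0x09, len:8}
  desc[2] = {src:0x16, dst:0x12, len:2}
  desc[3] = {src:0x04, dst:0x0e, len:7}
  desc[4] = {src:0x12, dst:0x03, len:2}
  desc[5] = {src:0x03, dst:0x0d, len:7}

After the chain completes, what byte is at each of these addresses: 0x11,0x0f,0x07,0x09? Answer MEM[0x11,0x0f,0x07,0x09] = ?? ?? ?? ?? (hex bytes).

MEM[0x11,0x0f,0x07,0x09] = 98 67 98 22

D0: mem[0x12..0x17] <- [16 22 42 57 67 3f]
D1: mem[0x09..0x10] <- [22 42 57 67 3f 4e 17 c5]
D2: mem[0x12..0x13] <- [67 3f]
D3: mem[0x0e..0x14] <- [57 67 3f 98 1e 22 42]
D4: mem[0x03..0x04] <- [1e 22]
D5: mem[0x0d..0x13] <- [1e 22 67 3f 98 1e 22]
query mem[0x11]=0x98, mem[0x0f]=0x67, mem[0x07]=0x98, mem[0x09]=0x22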